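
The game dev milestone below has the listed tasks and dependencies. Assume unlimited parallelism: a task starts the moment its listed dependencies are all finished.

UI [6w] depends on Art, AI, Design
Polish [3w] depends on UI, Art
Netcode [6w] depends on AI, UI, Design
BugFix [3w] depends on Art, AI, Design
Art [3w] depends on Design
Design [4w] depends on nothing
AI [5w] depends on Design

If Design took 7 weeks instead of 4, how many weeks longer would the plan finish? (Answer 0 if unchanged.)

3

Critical path before the change: Design→AI→UI→Netcode = 4+5+6+6 = 21 giving 21 weeks.
Design lies on that path, so at 7 weeks the path becomes 24 weeks.
No other chain overtakes it, so the finish is 24 weeks.
Change in finish: 24 − 21 = +3 weeks.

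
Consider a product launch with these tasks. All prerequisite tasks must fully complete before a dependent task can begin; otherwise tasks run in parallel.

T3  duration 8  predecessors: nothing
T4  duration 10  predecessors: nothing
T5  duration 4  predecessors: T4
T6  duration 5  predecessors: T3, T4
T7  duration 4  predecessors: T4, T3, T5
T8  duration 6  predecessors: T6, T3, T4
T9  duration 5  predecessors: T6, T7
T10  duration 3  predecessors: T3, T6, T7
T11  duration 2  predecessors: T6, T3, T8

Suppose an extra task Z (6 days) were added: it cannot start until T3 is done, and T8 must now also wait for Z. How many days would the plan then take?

23

Originally the plan takes 23 days.
With Z inserted, T8 now waits for max(T6, T3, T4, Z).
New critical path: T4→T5→T7→T9 = 10+4+4+5 = 23 ⇒ 23 days.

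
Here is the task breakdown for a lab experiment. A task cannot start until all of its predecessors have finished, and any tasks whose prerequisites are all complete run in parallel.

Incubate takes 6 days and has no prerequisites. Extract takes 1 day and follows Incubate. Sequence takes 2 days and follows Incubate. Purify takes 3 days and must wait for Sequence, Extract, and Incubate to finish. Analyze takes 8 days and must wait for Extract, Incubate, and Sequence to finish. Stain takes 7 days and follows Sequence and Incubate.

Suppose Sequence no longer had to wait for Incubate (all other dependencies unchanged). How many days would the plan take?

15

Before: longest chain Incubate→Sequence→Analyze = 6+2+8 = 16, finish 16.
Without Incubate→Sequence, Sequence's earliest start moves from 6 to 0.
The longest chain is now Incubate→Extract→Analyze = 6+1+8 = 15, so the plan takes 15 days.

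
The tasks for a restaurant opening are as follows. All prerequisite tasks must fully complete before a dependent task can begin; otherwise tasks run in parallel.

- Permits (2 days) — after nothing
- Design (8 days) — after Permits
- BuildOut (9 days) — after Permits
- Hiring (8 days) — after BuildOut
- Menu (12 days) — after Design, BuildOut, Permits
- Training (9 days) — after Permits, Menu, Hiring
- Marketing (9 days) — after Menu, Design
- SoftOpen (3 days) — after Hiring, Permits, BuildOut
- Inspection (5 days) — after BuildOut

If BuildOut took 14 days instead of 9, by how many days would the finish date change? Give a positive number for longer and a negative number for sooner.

5

Actual critical path: Permits→BuildOut→Menu→Training = 2+9+12+9 = 32 ⇒ 32 days.
BuildOut lies on that path, so at 14 days the path becomes 37 days.
That remains the longest chain; total 37 days.
Change in finish: 37 − 32 = +5 days.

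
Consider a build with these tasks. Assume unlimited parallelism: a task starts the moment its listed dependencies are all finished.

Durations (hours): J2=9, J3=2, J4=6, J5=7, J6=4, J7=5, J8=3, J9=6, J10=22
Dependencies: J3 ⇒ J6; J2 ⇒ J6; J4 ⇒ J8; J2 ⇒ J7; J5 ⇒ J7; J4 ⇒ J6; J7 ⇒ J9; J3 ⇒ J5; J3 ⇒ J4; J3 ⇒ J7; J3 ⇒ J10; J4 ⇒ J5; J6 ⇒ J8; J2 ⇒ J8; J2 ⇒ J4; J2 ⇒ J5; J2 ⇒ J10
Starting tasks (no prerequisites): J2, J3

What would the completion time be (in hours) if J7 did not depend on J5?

Before: longest chain J2→J4→J5→J7→J9 = 9+6+7+5+6 = 33, finish 33.
Without J5→J7, J7's earliest start moves from 22 to 9.
The longest chain is now J2→J10 = 9+22 = 31, so the build takes 31 hours.

31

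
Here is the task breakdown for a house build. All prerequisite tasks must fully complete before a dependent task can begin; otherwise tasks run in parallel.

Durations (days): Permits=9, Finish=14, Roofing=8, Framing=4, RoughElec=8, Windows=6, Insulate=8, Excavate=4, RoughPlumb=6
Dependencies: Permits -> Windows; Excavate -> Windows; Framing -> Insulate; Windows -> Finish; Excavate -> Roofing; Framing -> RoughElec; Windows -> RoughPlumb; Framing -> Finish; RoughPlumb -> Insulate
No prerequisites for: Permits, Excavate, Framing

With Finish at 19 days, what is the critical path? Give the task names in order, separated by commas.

Critical path before the change: Permits→Windows→Finish = 9+6+14 = 29 giving 29 days.
Since Finish is critical, the +5 change carries straight to that chain (now 34 days).
No other chain overtakes it, so the finish is 34 days.

Permits, Windows, Finish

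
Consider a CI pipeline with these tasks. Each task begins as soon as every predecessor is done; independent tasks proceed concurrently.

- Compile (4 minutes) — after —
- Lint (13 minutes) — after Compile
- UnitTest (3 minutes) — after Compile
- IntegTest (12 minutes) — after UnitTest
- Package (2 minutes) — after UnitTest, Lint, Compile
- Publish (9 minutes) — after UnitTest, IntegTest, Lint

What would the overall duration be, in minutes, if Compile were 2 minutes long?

Actual critical path: Compile→UnitTest→IntegTest→Publish = 4+3+12+9 = 28 ⇒ 28 minutes.
Since Compile is critical, the -2 change carries straight to that chain (now 26 minutes).
The critical path is still Compile→UnitTest→IntegTest→Publish; finish is now 26 minutes.

26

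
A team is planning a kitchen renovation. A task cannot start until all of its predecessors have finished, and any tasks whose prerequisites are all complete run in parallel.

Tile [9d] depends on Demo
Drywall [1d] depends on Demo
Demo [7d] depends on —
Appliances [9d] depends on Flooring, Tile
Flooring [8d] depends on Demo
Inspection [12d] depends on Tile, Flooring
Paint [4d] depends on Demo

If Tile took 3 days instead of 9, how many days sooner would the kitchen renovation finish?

Critical path before the change: Demo→Tile→Inspection = 7+9+12 = 28 giving 28 days.
Since Tile is critical, the -6 change carries straight to that chain (now 22 days).
The binding chain switches to Demo→Flooring→Inspection = 7+8+12 = 27; finish 27 days.
Change in finish: 27 − 28 = -1 days.

1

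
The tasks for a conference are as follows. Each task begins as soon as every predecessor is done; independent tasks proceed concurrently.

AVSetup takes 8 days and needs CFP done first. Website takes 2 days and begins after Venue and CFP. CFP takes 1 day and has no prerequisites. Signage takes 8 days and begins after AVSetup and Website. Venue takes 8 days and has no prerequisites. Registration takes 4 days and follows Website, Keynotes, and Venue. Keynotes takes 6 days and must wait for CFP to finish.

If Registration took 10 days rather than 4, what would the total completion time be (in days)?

Baseline: Venue→Website→Signage = 8+2+8 = 18 → 18 days.
Registration has 4 days of float (longest path through it is 14).
The binding chain switches to Venue→Website→Registration = 8+2+10 = 20; finish 20 days.

20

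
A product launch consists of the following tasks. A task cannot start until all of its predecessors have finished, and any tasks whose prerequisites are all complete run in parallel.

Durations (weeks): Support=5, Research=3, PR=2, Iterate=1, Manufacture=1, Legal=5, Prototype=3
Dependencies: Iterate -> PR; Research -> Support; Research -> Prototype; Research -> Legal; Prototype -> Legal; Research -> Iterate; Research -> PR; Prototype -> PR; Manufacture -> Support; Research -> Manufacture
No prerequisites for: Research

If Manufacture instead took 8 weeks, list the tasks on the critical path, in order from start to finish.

As given, the longest chain is Research→Prototype→Legal = 3+3+5 = 11, so the finish is 11 weeks.
The longest path through Manufacture is only 9 weeks, so Manufacture has float 2.
The binding chain switches to Research→Manufacture→Support = 3+8+5 = 16; finish 16 weeks.

Research, Manufacture, Support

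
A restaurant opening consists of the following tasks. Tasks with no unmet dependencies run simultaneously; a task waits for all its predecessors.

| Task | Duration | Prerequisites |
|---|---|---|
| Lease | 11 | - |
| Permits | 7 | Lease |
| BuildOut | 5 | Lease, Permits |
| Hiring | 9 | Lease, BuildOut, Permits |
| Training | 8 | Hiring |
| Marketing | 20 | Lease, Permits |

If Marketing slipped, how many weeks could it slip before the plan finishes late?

Lease→Permits→BuildOut→Hiring→Training = 11+7+5+9+8 = 40 sets the makespan at 40 weeks.
The longest chain containing Marketing totals 38 weeks.
So Marketing can slip 40 − 38 = 2 weeks.

2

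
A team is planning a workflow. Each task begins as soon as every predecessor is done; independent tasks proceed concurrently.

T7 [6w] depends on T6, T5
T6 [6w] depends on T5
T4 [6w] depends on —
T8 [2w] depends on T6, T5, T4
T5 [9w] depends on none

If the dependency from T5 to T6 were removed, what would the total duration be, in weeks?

Before: longest chain T5→T6→T7 = 9+6+6 = 21, finish 21.
Without T5→T6, T6's earliest start moves from 9 to 0.
After: T5→T7 = 9+6 = 15 → 15 weeks.

15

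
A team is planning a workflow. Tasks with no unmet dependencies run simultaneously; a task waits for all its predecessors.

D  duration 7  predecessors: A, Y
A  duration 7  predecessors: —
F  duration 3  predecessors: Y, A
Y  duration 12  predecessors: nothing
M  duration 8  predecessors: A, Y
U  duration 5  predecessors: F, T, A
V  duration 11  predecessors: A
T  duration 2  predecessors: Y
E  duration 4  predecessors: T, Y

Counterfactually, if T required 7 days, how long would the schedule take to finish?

Baseline: Y→M = 12+8 = 20 → 20 days.
T has 1 day of float (longest path through it is 19).
The binding chain switches to Y→T→U = 12+7+5 = 24; finish 24 days.

24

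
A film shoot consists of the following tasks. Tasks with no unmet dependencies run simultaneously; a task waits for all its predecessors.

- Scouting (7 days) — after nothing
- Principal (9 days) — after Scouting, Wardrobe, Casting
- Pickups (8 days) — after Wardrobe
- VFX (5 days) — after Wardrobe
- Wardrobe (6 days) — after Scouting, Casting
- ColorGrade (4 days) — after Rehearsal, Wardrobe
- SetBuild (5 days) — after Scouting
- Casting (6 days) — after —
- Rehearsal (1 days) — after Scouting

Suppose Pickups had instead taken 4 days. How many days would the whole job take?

Actual critical path: Scouting→Wardrobe→Principal = 7+6+9 = 22 ⇒ 22 days.
Pickups is off the critical path — its longest chain is 21 days, giving 1 of slack.
That remains the longest chain; total 22 days.

22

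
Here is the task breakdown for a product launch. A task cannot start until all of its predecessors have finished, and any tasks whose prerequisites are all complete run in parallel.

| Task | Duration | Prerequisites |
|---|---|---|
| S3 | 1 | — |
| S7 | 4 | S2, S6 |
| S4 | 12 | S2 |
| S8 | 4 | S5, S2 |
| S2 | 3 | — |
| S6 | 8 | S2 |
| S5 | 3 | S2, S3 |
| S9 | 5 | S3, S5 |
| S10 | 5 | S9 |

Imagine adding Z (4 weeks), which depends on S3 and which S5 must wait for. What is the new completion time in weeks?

18

Originally the project takes 16 weeks.
With Z inserted, S5 now waits for max(S2, S3, Z).
New critical path: S3→Z→S5→S9→S10 = 1+4+3+5+5 = 18 ⇒ 18 weeks.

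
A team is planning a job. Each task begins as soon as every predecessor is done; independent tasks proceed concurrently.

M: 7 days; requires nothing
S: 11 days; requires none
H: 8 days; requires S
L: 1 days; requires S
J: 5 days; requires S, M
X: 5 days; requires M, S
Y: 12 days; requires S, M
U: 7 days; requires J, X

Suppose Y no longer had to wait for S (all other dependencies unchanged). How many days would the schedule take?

Original critical path: S→J→U = 11+5+7 = 23 ⇒ 23 days.
Without S→Y, Y's earliest start moves from 11 to 7.
The longest chain is now S→J→U = 11+5+7 = 23, so the schedule takes 23 days.

23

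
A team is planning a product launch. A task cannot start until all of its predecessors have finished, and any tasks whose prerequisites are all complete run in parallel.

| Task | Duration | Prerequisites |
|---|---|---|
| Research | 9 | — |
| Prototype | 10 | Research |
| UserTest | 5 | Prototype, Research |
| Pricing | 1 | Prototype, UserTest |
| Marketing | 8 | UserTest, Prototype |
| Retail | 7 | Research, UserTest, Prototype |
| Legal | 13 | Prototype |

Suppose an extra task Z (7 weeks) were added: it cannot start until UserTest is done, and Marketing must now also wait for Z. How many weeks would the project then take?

Originally the project takes 32 weeks.
With Z inserted, Marketing now waits for max(UserTest, Prototype, Z).
New critical path: Research→Prototype→UserTest→Z→Marketing = 9+10+5+7+8 = 39 ⇒ 39 weeks.

39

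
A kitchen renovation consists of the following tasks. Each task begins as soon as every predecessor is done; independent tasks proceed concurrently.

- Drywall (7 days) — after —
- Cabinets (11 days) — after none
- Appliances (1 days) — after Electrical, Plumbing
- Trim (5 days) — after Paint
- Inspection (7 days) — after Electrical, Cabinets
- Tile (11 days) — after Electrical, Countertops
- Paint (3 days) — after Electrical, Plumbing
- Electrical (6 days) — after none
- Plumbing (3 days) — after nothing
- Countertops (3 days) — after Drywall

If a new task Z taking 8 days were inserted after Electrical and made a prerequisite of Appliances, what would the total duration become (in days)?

Originally the plan takes 21 days.
With Z inserted, Appliances now waits for max(Electrical, Plumbing, Z).
New critical path: Drywall→Countertops→Tile = 7+3+11 = 21 ⇒ 21 days.

21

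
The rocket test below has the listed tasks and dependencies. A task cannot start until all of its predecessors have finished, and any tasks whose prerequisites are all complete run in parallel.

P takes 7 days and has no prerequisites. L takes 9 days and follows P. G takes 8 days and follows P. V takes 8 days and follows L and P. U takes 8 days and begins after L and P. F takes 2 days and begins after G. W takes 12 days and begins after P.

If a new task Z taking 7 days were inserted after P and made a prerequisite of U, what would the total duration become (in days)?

24

Originally the project takes 24 days.
With Z inserted, U now waits for max(L, P, Z).
New critical path: P→L→V = 7+9+8 = 24 ⇒ 24 days.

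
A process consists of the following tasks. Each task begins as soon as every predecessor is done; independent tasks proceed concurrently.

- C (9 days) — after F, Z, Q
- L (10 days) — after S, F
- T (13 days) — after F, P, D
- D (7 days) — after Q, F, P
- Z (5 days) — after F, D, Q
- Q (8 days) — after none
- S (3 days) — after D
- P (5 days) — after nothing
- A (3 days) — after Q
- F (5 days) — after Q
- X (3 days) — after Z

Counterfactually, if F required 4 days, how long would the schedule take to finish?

33

Actual critical path: Q→F→D→Z→C = 8+5+7+5+9 = 34 ⇒ 34 days.
F is on the critical path; changing it to 4 makes that path 33 days.
That remains the longest chain; total 33 days.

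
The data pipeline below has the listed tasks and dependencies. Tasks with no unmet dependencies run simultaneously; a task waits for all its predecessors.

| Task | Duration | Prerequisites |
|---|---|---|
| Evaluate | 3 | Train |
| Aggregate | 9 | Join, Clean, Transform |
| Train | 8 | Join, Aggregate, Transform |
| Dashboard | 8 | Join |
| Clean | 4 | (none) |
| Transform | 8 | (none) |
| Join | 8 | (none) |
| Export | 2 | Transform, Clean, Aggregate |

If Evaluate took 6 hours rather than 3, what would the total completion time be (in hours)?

Critical path before the change: Join→Aggregate→Train→Evaluate = 8+9+8+3 = 28 giving 28 hours.
Evaluate lies on that path, so at 6 hours the path becomes 31 hours.
No other chain overtakes it, so the finish is 31 hours.

31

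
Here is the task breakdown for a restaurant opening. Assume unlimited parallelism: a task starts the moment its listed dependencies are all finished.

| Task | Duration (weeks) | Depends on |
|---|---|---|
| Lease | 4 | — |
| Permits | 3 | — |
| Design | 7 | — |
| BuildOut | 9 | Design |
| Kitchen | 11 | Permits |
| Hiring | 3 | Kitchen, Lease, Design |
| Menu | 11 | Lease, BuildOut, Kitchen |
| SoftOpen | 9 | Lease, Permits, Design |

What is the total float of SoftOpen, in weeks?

11

The longest chain is Design→BuildOut→Menu = 7+9+11 = 27; overall finish 27 weeks.
SoftOpen finishes as early as 16 and must finish by 27.
Float = 27 − 16 = 11.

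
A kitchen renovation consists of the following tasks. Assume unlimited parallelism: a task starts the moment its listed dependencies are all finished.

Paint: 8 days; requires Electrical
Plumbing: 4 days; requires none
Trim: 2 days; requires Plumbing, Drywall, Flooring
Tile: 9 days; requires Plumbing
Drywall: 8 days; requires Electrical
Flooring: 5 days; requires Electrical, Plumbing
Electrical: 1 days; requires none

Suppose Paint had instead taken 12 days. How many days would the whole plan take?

13

The binding path is Plumbing→Tile = 4+9 = 13; finish at 13 days.
Paint is off the critical path — its longest chain is 9 days, giving 4 of slack.
No other chain overtakes it, so the finish is 13 days.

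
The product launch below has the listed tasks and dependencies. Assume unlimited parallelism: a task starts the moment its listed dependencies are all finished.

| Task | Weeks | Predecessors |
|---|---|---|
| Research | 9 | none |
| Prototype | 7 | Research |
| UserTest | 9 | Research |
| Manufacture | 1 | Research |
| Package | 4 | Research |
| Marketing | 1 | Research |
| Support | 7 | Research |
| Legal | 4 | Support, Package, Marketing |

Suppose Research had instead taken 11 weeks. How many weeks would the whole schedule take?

22

The binding path is Research→Support→Legal = 9+7+4 = 20; finish at 20 weeks.
Since Research is critical, the +2 change carries straight to that chain (now 22 weeks).
That remains the longest chain; total 22 weeks.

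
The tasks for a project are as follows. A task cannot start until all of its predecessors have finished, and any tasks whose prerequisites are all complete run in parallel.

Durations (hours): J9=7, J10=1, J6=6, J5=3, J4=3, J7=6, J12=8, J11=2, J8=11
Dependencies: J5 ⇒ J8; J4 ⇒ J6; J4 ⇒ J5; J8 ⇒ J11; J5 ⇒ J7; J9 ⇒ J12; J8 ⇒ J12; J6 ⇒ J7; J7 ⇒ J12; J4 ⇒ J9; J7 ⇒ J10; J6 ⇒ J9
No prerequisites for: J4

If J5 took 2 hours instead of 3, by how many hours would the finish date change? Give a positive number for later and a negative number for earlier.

Critical path before the change: J4→J5→J8→J12 = 3+3+11+8 = 25 giving 25 hours.
J5 is on the critical path; changing it to 2 makes that path 24 hours.
The critical path is still J4→J5→J8→J12; finish is now 24 hours.
Change in finish: 24 − 25 = -1 hours.

-1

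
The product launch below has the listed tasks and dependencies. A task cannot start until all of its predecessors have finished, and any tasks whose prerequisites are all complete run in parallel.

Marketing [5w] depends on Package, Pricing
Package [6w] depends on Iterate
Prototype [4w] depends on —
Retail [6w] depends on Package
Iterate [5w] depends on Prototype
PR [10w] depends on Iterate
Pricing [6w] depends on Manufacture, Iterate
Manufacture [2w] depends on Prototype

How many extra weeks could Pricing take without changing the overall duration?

Critical path: Prototype→Iterate→Package→Retail = 4+5+6+6 = 21, so the finish is 21 weeks.
Pricing finishes as early as 15 and must finish by 16.
So Pricing can slip 16 − 15 = 1 week.

1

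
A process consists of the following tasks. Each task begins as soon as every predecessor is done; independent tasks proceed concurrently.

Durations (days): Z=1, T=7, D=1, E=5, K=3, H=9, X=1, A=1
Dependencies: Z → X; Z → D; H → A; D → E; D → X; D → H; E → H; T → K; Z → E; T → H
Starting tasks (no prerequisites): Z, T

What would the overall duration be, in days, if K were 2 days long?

Critical path before the change: Z→D→E→H→A = 1+1+5+9+1 = 17 giving 17 days.
K is off the critical path — its longest chain is 10 days, giving 7 of slack.
That remains the longest chain; total 17 days.

17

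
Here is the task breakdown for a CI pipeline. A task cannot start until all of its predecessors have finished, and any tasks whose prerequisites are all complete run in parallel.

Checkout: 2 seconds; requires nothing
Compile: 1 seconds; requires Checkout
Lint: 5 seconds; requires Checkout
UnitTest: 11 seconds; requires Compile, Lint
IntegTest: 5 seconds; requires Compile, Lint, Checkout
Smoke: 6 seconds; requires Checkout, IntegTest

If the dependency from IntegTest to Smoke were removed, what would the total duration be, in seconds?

Before: longest chain Checkout→Lint→UnitTest = 2+5+11 = 18, finish 18.
Without IntegTest→Smoke, Smoke's earliest start moves from 12 to 2.
The longest chain is now Checkout→Lint→UnitTest = 2+5+11 = 18, so the job takes 18 seconds.

18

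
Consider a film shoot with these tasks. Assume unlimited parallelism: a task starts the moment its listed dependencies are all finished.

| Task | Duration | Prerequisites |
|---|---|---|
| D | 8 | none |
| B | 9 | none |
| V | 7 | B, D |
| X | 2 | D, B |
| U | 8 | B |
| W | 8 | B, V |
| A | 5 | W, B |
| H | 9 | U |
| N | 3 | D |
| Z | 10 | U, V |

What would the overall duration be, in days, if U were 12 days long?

As given, the longest chain is B→V→W→A = 9+7+8+5 = 29, so the finish is 29 days.
U is off the critical path — its longest chain is 27 days, giving 2 of slack.
Now B→U→Z = 9+12+10 = 31 is longest, so the finish becomes 31 days.

31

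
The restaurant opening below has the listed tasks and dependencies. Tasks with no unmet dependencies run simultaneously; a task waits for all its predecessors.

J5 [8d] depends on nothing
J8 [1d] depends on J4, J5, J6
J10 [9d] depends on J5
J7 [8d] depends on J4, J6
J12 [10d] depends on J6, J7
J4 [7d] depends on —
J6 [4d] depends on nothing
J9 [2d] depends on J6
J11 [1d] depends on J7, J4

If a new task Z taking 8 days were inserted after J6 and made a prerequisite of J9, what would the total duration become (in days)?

25

Originally the restaurant opening takes 25 days.
With Z inserted, J9 now waits for max(J6, Z).
New critical path: J4→J7→J12 = 7+8+10 = 25 ⇒ 25 days.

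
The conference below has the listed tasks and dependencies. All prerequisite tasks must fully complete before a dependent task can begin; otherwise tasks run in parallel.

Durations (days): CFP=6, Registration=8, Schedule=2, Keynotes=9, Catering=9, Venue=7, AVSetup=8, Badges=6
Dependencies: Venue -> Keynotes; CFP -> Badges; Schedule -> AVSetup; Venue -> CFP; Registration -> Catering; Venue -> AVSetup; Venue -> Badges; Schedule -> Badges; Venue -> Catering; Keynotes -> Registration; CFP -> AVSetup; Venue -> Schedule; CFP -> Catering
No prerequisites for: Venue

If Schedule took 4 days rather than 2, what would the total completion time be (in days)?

Actual critical path: Venue→Keynotes→Registration→Catering = 7+9+8+9 = 33 ⇒ 33 days.
The longest path through Schedule is only 17 days, so Schedule has float 16.
That remains the longest chain; total 33 days.

33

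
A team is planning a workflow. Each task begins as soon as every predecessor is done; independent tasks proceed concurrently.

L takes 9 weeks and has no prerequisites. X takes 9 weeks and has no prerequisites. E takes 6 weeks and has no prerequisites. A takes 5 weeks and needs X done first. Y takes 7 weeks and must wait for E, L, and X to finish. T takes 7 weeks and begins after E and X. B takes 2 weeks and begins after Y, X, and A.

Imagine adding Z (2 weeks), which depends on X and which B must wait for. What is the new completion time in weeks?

18

Originally the schedule takes 18 weeks.
With Z inserted, B now waits for max(Y, X, A, Z).
New critical path: L→Y→B = 9+7+2 = 18 ⇒ 18 weeks.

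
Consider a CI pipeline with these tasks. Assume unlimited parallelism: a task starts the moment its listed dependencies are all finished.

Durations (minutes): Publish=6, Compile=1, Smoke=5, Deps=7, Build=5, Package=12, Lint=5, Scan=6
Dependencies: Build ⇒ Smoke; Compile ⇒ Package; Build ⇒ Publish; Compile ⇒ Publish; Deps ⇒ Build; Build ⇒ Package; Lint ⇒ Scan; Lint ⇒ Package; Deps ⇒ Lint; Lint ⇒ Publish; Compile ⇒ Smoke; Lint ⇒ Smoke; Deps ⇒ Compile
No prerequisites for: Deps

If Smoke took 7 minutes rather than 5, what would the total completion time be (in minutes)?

24

Actual critical path: Deps→Lint→Package = 7+5+12 = 24 ⇒ 24 minutes.
Smoke is off the critical path — its longest chain is 17 minutes, giving 7 of slack.
No other chain overtakes it, so the finish is 24 minutes.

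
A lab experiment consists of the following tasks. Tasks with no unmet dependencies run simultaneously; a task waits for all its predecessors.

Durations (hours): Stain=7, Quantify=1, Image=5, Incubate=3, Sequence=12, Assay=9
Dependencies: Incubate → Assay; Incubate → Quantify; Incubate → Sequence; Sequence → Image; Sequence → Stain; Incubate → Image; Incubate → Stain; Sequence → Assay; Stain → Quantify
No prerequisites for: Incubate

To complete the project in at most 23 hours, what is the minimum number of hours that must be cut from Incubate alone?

1

Current finish: 24 hours; target: 23.
Incubate is on every critical path, so each hour cut from Incubate cuts the finish by one (this holds down to a finish of 22).
Need 24 − 23 = 1 hour off Incubate → Incubate becomes 2 hours, finish becomes 23.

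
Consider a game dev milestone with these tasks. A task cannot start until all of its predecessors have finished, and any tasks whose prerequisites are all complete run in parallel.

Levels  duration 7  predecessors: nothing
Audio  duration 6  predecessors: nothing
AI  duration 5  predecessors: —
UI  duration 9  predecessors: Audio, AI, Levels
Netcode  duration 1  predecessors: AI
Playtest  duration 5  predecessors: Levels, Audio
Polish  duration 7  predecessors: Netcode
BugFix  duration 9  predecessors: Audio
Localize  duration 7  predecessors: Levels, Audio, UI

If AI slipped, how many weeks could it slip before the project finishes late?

2

Critical path: Levels→UI→Localize = 7+9+7 = 23, so the finish is 23 weeks.
The longest chain containing AI totals 21 weeks.
So AI can slip 7 − 5 = 2 weeks.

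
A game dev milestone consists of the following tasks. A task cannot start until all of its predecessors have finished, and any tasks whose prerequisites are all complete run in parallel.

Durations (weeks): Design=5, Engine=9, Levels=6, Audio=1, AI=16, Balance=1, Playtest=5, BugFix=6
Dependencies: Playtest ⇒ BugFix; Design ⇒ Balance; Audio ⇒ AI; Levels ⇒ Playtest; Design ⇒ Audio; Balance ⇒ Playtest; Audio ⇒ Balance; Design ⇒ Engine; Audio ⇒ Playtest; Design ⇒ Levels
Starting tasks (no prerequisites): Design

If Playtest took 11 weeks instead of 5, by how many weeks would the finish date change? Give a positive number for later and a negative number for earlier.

Critical path before the change: Design→Levels→Playtest→BugFix = 5+6+5+6 = 22 giving 22 weeks.
Since Playtest is critical, the +6 change carries straight to that chain (now 28 weeks).
The critical path is still Design→Levels→Playtest→BugFix; finish is now 28 weeks.
Change in finish: 28 − 22 = +6 weeks.

6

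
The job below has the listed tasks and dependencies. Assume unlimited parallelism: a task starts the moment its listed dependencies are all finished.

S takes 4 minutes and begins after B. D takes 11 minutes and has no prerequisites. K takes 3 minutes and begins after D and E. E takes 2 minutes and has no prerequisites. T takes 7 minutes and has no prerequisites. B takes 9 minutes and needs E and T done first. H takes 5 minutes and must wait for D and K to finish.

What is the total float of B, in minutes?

The longest chain is T→B→S = 7+9+4 = 20; overall finish 20 minutes.
Longest path through B: 20 minutes (earliest finish 16, latest finish 16).
Slack of B = 7 − 7 = 0 minutes.

0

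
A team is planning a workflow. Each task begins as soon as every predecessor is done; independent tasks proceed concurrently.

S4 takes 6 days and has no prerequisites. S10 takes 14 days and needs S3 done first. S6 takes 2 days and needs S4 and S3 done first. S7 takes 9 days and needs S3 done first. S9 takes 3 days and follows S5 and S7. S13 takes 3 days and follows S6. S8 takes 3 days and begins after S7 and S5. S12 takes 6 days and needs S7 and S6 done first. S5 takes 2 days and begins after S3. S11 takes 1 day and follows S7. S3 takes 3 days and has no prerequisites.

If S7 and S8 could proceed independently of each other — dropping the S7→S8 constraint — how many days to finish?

Before: longest chain S3→S7→S12 = 3+9+6 = 18, finish 18.
Without S7→S8, S8's earliest start moves from 12 to 5.
After: S3→S7→S12 = 3+9+6 = 18 → 18 days.

18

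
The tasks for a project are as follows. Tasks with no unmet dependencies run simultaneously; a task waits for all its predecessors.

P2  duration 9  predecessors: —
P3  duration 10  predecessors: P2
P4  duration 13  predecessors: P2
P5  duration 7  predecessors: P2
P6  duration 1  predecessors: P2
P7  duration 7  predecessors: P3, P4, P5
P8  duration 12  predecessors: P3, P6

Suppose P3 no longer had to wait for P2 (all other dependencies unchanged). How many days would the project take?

29

Before: longest chain P2→P3→P8 = 9+10+12 = 31, finish 31.
Without P2→P3, P3's earliest start moves from 9 to 0.
After: P2→P4→P7 = 9+13+7 = 29 → 29 days.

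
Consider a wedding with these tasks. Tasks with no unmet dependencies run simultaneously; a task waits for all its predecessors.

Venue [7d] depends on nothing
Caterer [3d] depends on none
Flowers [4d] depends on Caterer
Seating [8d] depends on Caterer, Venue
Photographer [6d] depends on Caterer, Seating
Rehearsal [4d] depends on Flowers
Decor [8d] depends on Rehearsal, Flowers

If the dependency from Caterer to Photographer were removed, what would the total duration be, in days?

Before: longest chain Venue→Seating→Photographer = 7+8+6 = 21, finish 21.
Dropping Caterer→Photographer doesn't change Photographer's earliest start (15); another predecessor still binds.
After: Venue→Seating→Photographer = 7+8+6 = 21 → 21 days.

21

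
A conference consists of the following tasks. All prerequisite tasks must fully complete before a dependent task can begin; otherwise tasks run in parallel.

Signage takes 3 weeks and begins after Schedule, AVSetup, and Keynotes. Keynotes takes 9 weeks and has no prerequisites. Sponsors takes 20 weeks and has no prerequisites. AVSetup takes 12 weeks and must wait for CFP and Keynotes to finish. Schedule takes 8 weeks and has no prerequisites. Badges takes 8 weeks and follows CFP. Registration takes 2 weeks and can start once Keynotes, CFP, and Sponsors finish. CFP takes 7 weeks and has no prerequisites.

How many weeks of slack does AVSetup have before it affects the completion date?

Keynotes→AVSetup→Signage = 9+12+3 = 24 sets the makespan at 24 weeks.
The longest chain containing AVSetup totals 24 weeks.
So AVSetup can slip 21 − 21 = 0 weeks.

0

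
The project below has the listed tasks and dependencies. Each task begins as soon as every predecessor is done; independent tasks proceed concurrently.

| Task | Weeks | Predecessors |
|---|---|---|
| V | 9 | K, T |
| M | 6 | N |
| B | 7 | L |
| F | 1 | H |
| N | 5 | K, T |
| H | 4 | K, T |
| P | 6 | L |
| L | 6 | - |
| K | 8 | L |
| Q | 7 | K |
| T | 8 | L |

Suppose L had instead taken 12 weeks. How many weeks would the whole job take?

31

Actual critical path: L→K→N→M = 6+8+5+6 = 25 ⇒ 25 weeks.
L lies on that path, so at 12 weeks the path becomes 31 weeks.
No other chain overtakes it, so the finish is 31 weeks.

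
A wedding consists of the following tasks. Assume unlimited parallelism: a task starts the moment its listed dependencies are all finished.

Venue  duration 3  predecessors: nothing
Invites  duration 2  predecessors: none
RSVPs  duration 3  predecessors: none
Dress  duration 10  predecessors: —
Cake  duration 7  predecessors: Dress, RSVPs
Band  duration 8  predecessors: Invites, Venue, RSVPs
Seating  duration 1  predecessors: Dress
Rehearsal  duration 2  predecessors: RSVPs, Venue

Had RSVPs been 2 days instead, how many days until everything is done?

17

The binding path is Dress→Cake = 10+7 = 17; finish at 17 days.
RSVPs has 6 days of float (longest path through it is 11).
The critical path is still Dress→Cake; finish is now 17 days.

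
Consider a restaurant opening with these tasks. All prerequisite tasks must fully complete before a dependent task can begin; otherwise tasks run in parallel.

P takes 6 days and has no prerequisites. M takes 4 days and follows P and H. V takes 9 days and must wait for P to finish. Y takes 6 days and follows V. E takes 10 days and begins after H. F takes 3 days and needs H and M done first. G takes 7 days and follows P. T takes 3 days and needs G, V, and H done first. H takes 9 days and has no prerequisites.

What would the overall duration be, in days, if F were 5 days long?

21

As given, the longest chain is P→V→Y = 6+9+6 = 21, so the finish is 21 days.
The longest path through F is only 16 days, so F has float 5.
The critical path is still P→V→Y; finish is now 21 days.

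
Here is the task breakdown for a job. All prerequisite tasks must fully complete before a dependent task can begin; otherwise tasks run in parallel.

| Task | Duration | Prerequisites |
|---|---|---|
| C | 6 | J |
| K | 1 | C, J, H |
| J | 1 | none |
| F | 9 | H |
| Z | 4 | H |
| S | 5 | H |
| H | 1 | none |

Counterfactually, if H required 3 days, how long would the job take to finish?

12

As given, the longest chain is H→F = 1+9 = 10, so the finish is 10 days.
H is on the critical path; changing it to 3 makes that path 12 days.
That remains the longest chain; total 12 days.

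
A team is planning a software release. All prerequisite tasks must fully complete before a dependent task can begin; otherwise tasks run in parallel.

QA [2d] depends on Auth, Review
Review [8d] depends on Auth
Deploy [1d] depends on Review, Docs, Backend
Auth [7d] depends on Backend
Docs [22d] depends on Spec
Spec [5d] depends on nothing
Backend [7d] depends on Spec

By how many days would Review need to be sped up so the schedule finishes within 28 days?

Current finish: 29 days; target: 28.
Review is on every critical path, so each day cut from Review cuts the finish by one (this holds down to a finish of 28).
Need 29 − 28 = 1 day off Review → Review becomes 7 days, finish becomes 28.

1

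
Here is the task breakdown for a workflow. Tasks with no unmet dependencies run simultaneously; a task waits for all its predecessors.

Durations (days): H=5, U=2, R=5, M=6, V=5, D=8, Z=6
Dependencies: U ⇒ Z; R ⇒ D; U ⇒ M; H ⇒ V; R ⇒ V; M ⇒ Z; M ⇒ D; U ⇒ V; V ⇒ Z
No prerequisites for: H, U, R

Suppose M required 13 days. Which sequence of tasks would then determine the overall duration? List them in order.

Critical path before the change: U→M→D = 2+6+8 = 16 giving 16 days.
M lies on that path, so at 13 days the path becomes 23 days.
That remains the longest chain; total 23 days.

U, M, D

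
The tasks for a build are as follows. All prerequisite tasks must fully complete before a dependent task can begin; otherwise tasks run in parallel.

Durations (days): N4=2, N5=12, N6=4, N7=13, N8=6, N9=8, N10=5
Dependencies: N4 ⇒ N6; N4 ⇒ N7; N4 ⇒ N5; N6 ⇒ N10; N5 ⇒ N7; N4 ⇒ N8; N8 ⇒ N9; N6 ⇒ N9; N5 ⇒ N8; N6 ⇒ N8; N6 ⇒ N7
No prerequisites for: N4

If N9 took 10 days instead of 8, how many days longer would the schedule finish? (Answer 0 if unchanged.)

2

Critical path before the change: N4→N5→N8→N9 = 2+12+6+8 = 28 giving 28 days.
N9 lies on that path, so at 10 days the path becomes 30 days.
That remains the longest chain; total 30 days.
Change in finish: 30 − 28 = +2 days.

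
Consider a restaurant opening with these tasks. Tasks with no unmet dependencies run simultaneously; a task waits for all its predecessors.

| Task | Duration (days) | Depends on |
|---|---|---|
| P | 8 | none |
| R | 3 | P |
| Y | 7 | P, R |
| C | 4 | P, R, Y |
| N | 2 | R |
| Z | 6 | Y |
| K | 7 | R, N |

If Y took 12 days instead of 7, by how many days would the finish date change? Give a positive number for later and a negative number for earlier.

The binding path is P→R→Y→Z = 8+3+7+6 = 24; finish at 24 days.
Since Y is critical, the +5 change carries straight to that chain (now 29 days).
That remains the longest chain; total 29 days.
Change in finish: 29 − 24 = +5 days.

5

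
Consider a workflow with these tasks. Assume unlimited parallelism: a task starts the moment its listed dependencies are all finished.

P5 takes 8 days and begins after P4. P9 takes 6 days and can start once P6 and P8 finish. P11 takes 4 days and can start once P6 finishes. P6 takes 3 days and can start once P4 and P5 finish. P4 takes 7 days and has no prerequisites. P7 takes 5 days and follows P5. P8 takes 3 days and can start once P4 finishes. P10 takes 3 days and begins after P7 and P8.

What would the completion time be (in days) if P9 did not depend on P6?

With the dependency in place, P4→P5→P6→P9 = 7+8+3+6 = 24 sets the finish at 24 days.
Without P6→P9, P9's earliest start moves from 18 to 10.
After: P4→P5→P7→P10 = 7+8+5+3 = 23 → 23 days.

23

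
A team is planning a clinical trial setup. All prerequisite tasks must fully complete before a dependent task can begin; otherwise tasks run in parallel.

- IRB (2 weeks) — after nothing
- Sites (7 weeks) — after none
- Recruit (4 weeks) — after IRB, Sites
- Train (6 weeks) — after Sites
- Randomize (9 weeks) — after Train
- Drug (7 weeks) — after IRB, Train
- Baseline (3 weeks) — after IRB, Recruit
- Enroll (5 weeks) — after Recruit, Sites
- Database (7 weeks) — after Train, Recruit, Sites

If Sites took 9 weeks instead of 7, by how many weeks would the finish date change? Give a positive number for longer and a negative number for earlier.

2

Actual critical path: Sites→Train→Randomize = 7+6+9 = 22 ⇒ 22 weeks.
Sites is on the critical path; changing it to 9 makes that path 24 weeks.
That remains the longest chain; total 24 weeks.
Change in finish: 24 − 22 = +2 weeks.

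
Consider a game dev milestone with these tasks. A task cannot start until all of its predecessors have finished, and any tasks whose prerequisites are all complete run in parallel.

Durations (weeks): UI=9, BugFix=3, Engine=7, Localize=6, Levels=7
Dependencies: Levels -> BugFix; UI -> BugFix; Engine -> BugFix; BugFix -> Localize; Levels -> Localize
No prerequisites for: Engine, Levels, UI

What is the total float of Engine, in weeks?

The longest chain is UI→BugFix→Localize = 9+3+6 = 18; overall finish 18 weeks.
Engine finishes as early as 7 and must finish by 9.
So Engine can slip 9 − 7 = 2 weeks.

2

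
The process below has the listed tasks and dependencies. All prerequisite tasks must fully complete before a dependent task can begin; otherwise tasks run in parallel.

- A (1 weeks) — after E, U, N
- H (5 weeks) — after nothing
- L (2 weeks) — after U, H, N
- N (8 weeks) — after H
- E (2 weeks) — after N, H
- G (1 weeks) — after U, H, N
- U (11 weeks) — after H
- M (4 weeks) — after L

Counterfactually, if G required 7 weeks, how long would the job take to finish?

Critical path before the change: H→U→L→M = 5+11+2+4 = 22 giving 22 weeks.
G has 5 weeks of float (longest path through it is 17).
The binding chain switches to H→U→G = 5+11+7 = 23; finish 23 weeks.

23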